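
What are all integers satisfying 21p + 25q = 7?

Step 1: Compute gcd(21, 25) = 1.
Since 1 divides 7, solutions exist.

Step 2: Find a particular solution using extended Euclidean algorithm.
We get p₀ = 42, q₀ = -35.
Check: 21*42 + 25*-35 = 7 = 7 ✓

Step 3: Write the general solution.
p = 42 + (25/1)t = 42 + 25t
q = -35 - (21/1)t = -35 - 21t
for any integer t.

p = 42 + 25t, q = -35 - 21t for integer t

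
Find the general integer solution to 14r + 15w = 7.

Step 1: Compute gcd(14, 15) = 1.
Since 1 divides 7, solutions exist.

Step 2: Find a particular solution using extended Euclidean algorithm.
We get r₀ = -7, w₀ = 7.
Check: 14*-7 + 15*7 = 7 = 7 ✓

Step 3: Write the general solution.
r = -7 + (15/1)t = -7 + 15t
w = 7 - (14/1)t = 7 - 14t
for any integer t.

r = -7 + 15t, w = 7 - 14t for integer t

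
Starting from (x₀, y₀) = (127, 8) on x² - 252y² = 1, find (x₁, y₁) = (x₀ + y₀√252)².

Solutions to x² - Dy² = 1 are generated by powers of (x₀ + y₀√D).
The next solution satisfies x₁ + y₁√252 = (x₀ + y₀√252)², giving:
x₁ = x₀² + 252y₀² = 127² + 252·8² = 16129 + 16128 = 32257
y₁ = 2x₀y₀ = 2·127·8 = 2032

Verify: 32257² - 252·2032² = 1040514049 - 1040514048 = 1 ✓

x = 32257, y = 2032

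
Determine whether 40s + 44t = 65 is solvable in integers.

Step 1: Compute gcd(40, 44).
gcd(40, 44) = 4

Step 2: Check divisibility.
Does 4 divide 65? 65 = 4 x 16 + 1, so no.

By the theorem on linear Diophantine equations, 40s + 44t = 65 has integer solutions if and only if gcd(40, 44) divides 65. Since 4 does not divide 65, no solutions exist.

No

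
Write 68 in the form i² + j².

We need to find integers i, j > 0 such that i² + j² = 68.
Trying i = 2: j² = 68 - 2² = 68 - 4 = 64
j = 8
Check: 2² + 8² = 4 + 64 = 68 ✓

68 = 2² + 8²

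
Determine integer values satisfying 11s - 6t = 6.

Step 1: Check solvability.
gcd(11, 6) = 1
Since 1 divides 6, solutions exist.

Step 2: Apply extended Euclidean algorithm to find gcd.
We find integers such that 11*x0 + 6*y0 = 1

Step 3: Scale the particular solution.
Multiply by 6/1 = 6:
s = -6, t = -12

Step 4: Verify.
11*(-6) - 6*(-12) = 6 = 6 ✓

s = -6, t = -12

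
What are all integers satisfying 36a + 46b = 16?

Step 1: Compute gcd(36, 46) = 2.
Since 2 divides 16, solutions exist.

Step 2: Find a particular solution using extended Euclidean algorithm.
We get a₀ = 72, b₀ = -56.
Check: 36*72 + 46*-56 = 16 = 16 ✓

Step 3: Write the general solution.
a = 72 + (46/2)t = 72 + 23t
b = -56 - (36/2)t = -56 - 18t
for any integer t.

a = 72 + 23t, b = -56 - 18t for integer t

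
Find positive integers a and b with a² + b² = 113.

We need to find integers a, b > 0 such that a² + b² = 113.
Trying a = 7: b² = 113 - 7² = 113 - 49 = 64
b = 8
Check: 7² + 8² = 49 + 64 = 113 ✓

113 = 7² + 8²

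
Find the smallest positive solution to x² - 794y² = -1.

We need x² = 794y² - 1. Try successive y:
y = 1: x² = 794·1² - 1 = 793, not a perfect square
y = 2: x² = 794·2² - 1 = 3175, not a perfect square
y = 3: x² = 794·3² - 1 = 7145, not a perfect square
...
y = 1073: x² = 794·1073² - 1 = 914155225 = 30235² ✓
Check: 30235² - 794·1073² = 914155225 - 914155226 = -1 ✓

x = 30235, y = 1073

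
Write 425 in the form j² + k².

We need to find integers j, k > 0 such that j² + k² = 425.
Trying j = 5: k² = 425 - 5² = 425 - 25 = 400
k = 20
Check: 5² + 20² = 25 + 400 = 425 ✓

425 = 5² + 20²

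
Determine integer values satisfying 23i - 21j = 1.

Step 1: Check solvability.
gcd(23, 21) = 1
Since 1 divides 1, solutions exist.

Step 2: Apply extended Euclidean algorithm to find gcd.
We find integers such that 23*x0 + 21*y0 = 1

Step 3: Scale the particular solution.
Multiply by 1/1 = 1:
i = -10, j = -11

Step 4: Verify.
23*(-10) - 21*(-11) = 1 = 1 ✓

i = -10, j = -11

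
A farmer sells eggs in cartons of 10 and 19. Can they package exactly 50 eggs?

We need non-negative a, b with 10a + 19b = 50.
gcd(10, 19) = 1 divides 50.
Try a = 5: 19b = 50 - 50 = 0, so b = 0.
One way: 5 cartons of 10 and 0 cartons of 19.

Yes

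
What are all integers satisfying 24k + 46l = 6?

Step 1: Compute gcd(24, 46) = 2.
Since 2 divides 6, solutions exist.

Step 2: Find a particular solution using extended Euclidean algorithm.
We get k₀ = 6, l₀ = -3.
Check: 24*6 + 46*-3 = 6 = 6 ✓

Step 3: Write the general solution.
k = 6 + (46/2)t = 6 + 23t
l = -3 - (24/2)t = -3 - 12t
for any integer t.

k = 6 + 23t, l = -3 - 12t for integer t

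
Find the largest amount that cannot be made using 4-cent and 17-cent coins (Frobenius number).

For two coprime denominations a and b, the Frobenius number (largest value not representable as a non-negative combination) is ab - a - b.
Here gcd(4, 17) = 1, so they are coprime.
F(4, 17) = 4·17 - 4 - 17 = 68 - 21 = 47

47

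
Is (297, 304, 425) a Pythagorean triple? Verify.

Compute a² + b² = 297² + 304² = 88209 + 92416 = 180625
Compute c² = 425² = 180625
Since 180625 = 180625, confirmed.

Yes, it is a Pythagorean triple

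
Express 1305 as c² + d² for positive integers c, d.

We need to find integers c, d > 0 such that c² + d² = 1305.
Trying c = 3: d² = 1305 - 3² = 1305 - 9 = 1296
d = 36
Check: 3² + 36² = 9 + 1296 = 1305 ✓

1305 = 3² + 36²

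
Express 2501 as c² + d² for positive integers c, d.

We need to find integers c, d > 0 such that c² + d² = 2501.
Trying c = 1: d² = 2501 - 1² = 2501 - 1 = 2500
d = 50
Check: 1² + 50² = 1 + 2500 = 2501 ✓

2501 = 1² + 50²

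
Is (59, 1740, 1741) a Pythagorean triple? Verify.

Compute a² + b² = 59² + 1740² = 3481 + 3027600 = 3031081
Compute c² = 1741² = 3031081
Since 3031081 = 3031081, confirmed.

Yes, it is a Pythagorean triple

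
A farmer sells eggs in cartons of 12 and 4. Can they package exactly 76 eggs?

We need non-negative a, b with 12a + 4b = 76.
gcd(12, 4) = 4 divides 76.
Try a = 0: 4b = 76 - 0 = 76, so b = 19.
One way: 0 cartons of 12 and 19 cartons of 4.

Yes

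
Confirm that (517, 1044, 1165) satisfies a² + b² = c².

Compute a² + b² = 517² + 1044² = 267289 + 1089936 = 1357225
Compute c² = 1165² = 1357225
Since 1357225 = 1357225, confirmed.

Yes, it is a Pythagorean triple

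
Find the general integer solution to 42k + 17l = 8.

Step 1: Compute gcd(42, 17) = 1.
Since 1 divides 8, solutions exist.

Step 2: Find a particular solution using extended Euclidean algorithm.
We get k₀ = -16, l₀ = 40.
Check: 42*-16 + 17*40 = 8 = 8 ✓

Step 3: Write the general solution.
k = -16 + (17/1)t = -16 + 17t
l = 40 - (42/1)t = 40 - 42t
for any integer t.

k = -16 + 17t, l = 40 - 42t for integer t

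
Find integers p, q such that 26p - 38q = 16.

Step 1: Check solvability.
gcd(26, 38) = 2
Since 2 divides 16, solutions exist.

Step 2: Apply extended Euclidean algorithm to find gcd.
We find integers such that 26*x0 + 38*y0 = 2

Step 3: Scale the particular solution.
Multiply by 16/2 = 8:
p = 24, q = 16

Step 4: Verify.
26*(24) - 38*(16) = 16 = 16 ✓

p = 24, q = 16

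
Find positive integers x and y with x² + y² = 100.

We need to find integers x, y > 0 such that x² + y² = 100.
Trying x = 6: y² = 100 - 6² = 100 - 36 = 64
y = 8
Check: 6² + 8² = 36 + 64 = 100 ✓

100 = 6² + 8²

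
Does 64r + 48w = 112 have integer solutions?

Step 1: Compute gcd(64, 48).
gcd(64, 48) = 16

Step 2: Check divisibility.
Does 16 divide 112? 112 = 16 x 7, so yes.

By the theorem on linear Diophantine equations, 64r + 48w = 112 has integer solutions if and only if gcd(64, 48) divides 112. Since 16 | 112, solutions exist.

Yes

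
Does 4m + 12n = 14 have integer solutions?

Step 1: Compute gcd(4, 12).
gcd(4, 12) = 4

Step 2: Check divisibility.
Does 4 divide 14? 14 = 4 x 3 + 2, so no.

By the theorem on linear Diophantine equations, 4m + 12n = 14 has integer solutions if and only if gcd(4, 12) divides 14. Since 4 does not divide 14, no solutions exist.

No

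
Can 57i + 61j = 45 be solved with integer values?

Step 1: Compute gcd(57, 61).
gcd(57, 61) = 1

Step 2: Check divisibility.
Does 1 divide 45? 45 = 1 x 45, so yes.

By the theorem on linear Diophantine equations, 57i + 61j = 45 has integer solutions if and only if gcd(57, 61) divides 45. Since 1 | 45, solutions exist.

Yes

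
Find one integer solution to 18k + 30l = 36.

Step 1: Check solvability.
gcd(18, 30) = 6
Since 6 divides 36, solutions exist.

Step 2: Apply extended Euclidean algorithm to find gcd.
We find integers such that 18*x0 + 30*y0 = 6

Step 3: Scale the particular solution.
Multiply by 36/6 = 6:
k = 12, l = -6

Step 4: Verify.
18*(12) + 30*(-6) = 36 = 36 ✓

k = 12, l = -6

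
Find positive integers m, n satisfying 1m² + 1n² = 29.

Try small values of m and check whether (29 - 1m²)/1 is a perfect square.
m = 2: 1·2² = 4, so 1n² = 29 - 4 = 25, giving n² = 25, n = 5.
Check: 1·2² + 1·5² = 4 + 25 = 29 ✓

m = 2, n = 5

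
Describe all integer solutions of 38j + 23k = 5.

Step 1: Compute gcd(38, 23) = 1.
Since 1 divides 5, solutions exist.

Step 2: Find a particular solution using extended Euclidean algorithm.
We get j₀ = -15, k₀ = 25.
Check: 38*-15 + 23*25 = 5 = 5 ✓

Step 3: Write the general solution.
j = -15 + (23/1)t = -15 + 23t
k = 25 - (38/1)t = 25 - 38t
for any integer t.

j = -15 + 23t, k = 25 - 38t for integer t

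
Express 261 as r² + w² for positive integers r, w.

We need to find integers r, w > 0 such that r² + w² = 261.
Trying r = 6: w² = 261 - 6² = 261 - 36 = 225
w = 15
Check: 6² + 15² = 36 + 225 = 261 ✓

261 = 6² + 15²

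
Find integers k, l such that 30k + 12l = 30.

Step 1: Check solvability.
gcd(30, 12) = 6
Since 6 divides 30, solutions exist.

Step 2: Apply extended Euclidean algorithm to find gcd.
We find integers such that 30*x0 + 12*y0 = 6

Step 3: Scale the particular solution.
Multiply by 30/6 = 5:
k = 5, l = -10

Step 4: Verify.
30*(5) + 12*(-10) = 30 = 30 ✓

k = 5, l = -10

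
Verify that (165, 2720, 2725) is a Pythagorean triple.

Compute a² + b²:
165² + 2720² = 27225 + 7398400 = 7425625
Compute c²:
2725² = 7425625
Since 7425625 = 7425625, it is a Pythagorean triple.

Yes, it is a Pythagorean triple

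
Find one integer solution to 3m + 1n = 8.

Step 1: Check solvability.
gcd(3, 1) = 1
Since 1 divides 8, solutions exist.

Step 2: Apply extended Euclidean algorithm to find gcd.
We find integers such that 3*x0 + 1*y0 = 1

Step 3: Scale the particular solution.
Multiply by 8/1 = 8:
m = 0, n = 8

Step 4: Verify.
3*(0) + 1*(8) = 8 = 8 ✓

m = 0, n = 8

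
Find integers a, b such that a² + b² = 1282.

We need to find integers a, b > 0 such that a² + b² = 1282.
Trying a = 21: b² = 1282 - 21² = 1282 - 441 = 841
b = 29
Check: 21² + 29² = 441 + 841 = 1282 ✓

1282 = 21² + 29²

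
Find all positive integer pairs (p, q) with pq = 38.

The positive divisors of 38 are: 1, 2, 19, 38.
Each divisor d gives the pair (d, 38/d):
(1, 38), (2, 19), (19, 2), (38, 1)

(1, 38), (2, 19), (19, 2), (38, 1)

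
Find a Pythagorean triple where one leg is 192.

We need the other leg and hypotenuse such that 192² + x² = c².
Take x = 1144, c = 1160: 192² + 1144² = 36864 + 1308736 = 1345600 = 1160² ✓
Triple: (1144, 192, 1160)

(1144, 192, 1160)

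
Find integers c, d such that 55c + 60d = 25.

Step 1: Check solvability.
gcd(55, 60) = 5
Since 5 divides 25, solutions exist.

Step 2: Apply extended Euclidean algorithm to find gcd.
We find integers such that 55*x0 + 60*y0 = 5

Step 3: Scale the particular solution.
Multiply by 25/5 = 5:
c = -5, d = 5

Step 4: Verify.
55*(-5) + 60*(5) = 25 = 25 ✓

c = -5, d = 5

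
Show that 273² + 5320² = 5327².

Compute a² + b² = 273² + 5320² = 74529 + 28302400 = 28376929
Compute c² = 5327² = 28376929
Since 28376929 = 28376929, confirmed.

Yes, it is a Pythagorean triple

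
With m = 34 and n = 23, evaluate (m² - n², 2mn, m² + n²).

a = m² - n² = 1156 - 529 = 627
b = 2mn = 2·34·23 = 1564
c = m² + n² = 1156 + 529 = 1685
Verify: 627² + 1564² = 393129 + 2446096 = 2839225 = 1685² ✓

(627, 1564, 1685)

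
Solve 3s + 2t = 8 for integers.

Step 1: Check solvability.
gcd(3, 2) = 1
Since 1 divides 8, solutions exist.

Step 2: Apply extended Euclidean algorithm to find gcd.
We find integers such that 3*x0 + 2*y0 = 1

Step 3: Scale the particular solution.
Multiply by 8/1 = 8:
s = 8, t = -8

Step 4: Verify.
3*(8) + 2*(-8) = 8 = 8 ✓

s = 8, t = -8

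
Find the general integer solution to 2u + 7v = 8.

Step 1: Compute gcd(2, 7) = 1.
Since 1 divides 8, solutions exist.

Step 2: Find a particular solution using extended Euclidean algorithm.
We get u₀ = -24, v₀ = 8.
Check: 2*-24 + 7*8 = 8 = 8 ✓

Step 3: Write the general solution.
u = -24 + (7/1)t = -24 + 7t
v = 8 - (2/1)t = 8 - 2t
for any integer t.

u = -24 + 7t, v = 8 - 2t for integer t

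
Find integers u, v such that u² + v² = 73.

We need to find integers u, v > 0 such that u² + v² = 73.
Trying u = 3: v² = 73 - 3² = 73 - 9 = 64
v = 8
Check: 3² + 8² = 9 + 64 = 73 ✓

73 = 3² + 8²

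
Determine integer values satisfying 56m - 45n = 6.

Step 1: Check solvability.
gcd(56, 45) = 1
Since 1 divides 6, solutions exist.

Step 2: Apply extended Euclidean algorithm to find gcd.
We find integers such that 56*x0 + 45*y0 = 1

Step 3: Scale the particular solution.
Multiply by 6/1 = 6:
m = -24, n = -30

Step 4: Verify.
56*(-24) - 45*(-30) = 6 = 6 ✓

m = -24, n = -30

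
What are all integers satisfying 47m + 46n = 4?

Step 1: Compute gcd(47, 46) = 1.
Since 1 divides 4, solutions exist.

Step 2: Find a particular solution using extended Euclidean algorithm.
We get m₀ = 4, n₀ = -4.
Check: 47*4 + 46*-4 = 4 = 4 ✓

Step 3: Write the general solution.
m = 4 + (46/1)t = 4 + 46t
n = -4 - (47/1)t = -4 - 47t
for any integer t.

m = 4 + 46t, n = -4 - 47t for integer t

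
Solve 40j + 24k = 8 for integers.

Step 1: Check solvability.
gcd(40, 24) = 8
Since 8 divides 8, solutions exist.

Step 2: Apply extended Euclidean algorithm to find gcd.
We find integers such that 40*x0 + 24*y0 = 8

Step 3: Scale the particular solution.
Multiply by 8/8 = 1:
j = -1, k = 2

Step 4: Verify.
40*(-1) + 24*(2) = 8 = 8 ✓

j = -1, k = 2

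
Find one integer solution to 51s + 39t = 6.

Step 1: Check solvability.
gcd(51, 39) = 3
Since 3 divides 6, solutions exist.

Step 2: Apply extended Euclidean algorithm to find gcd.
We find integers such that 51*x0 + 39*y0 = 3

Step 3: Scale the particular solution.
Multiply by 6/3 = 2:
s = -6, t = 8

Step 4: Verify.
51*(-6) + 39*(8) = 6 = 6 ✓

s = -6, t = 8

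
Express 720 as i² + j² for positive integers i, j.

We need to find integers i, j > 0 such that i² + j² = 720.
Trying i = 12: j² = 720 - 12² = 720 - 144 = 576
j = 24
Check: 12² + 24² = 144 + 576 = 720 ✓

720 = 12² + 24²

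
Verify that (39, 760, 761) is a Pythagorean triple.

Compute a² + b²:
39² + 760² = 1521 + 577600 = 579121
Compute c²:
761² = 579121
Since 579121 = 579121, it is a Pythagorean triple.

Yes, it is a Pythagorean triple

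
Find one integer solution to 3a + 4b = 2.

Step 1: Check solvability.
gcd(3, 4) = 1
Since 1 divides 2, solutions exist.

Step 2: Apply extended Euclidean algorithm to find gcd.
We find integers such that 3*x0 + 4*y0 = 1

Step 3: Scale the particular solution.
Multiply by 2/1 = 2:
a = -2, b = 2

Step 4: Verify.
3*(-2) + 4*(2) = 2 = 2 ✓

a = -2, b = 2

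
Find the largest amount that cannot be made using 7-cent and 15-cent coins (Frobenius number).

For two coprime denominations a and b, the Frobenius number (largest value not representable as a non-negative combination) is ab - a - b.
Here gcd(7, 15) = 1, so they are coprime.
F(7, 15) = 7·15 - 7 - 15 = 105 - 22 = 83

83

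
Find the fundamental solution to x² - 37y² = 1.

We seek the smallest positive integers (x, y) with x² - 37y² = 1, i.e., x² = 37y² + 1.
Try successive y values:
y = 1: x² = 37·1² + 1 = 38, not a perfect square
y = 2: x² = 37·2² + 1 = 149, not a perfect square
y = 3: x² = 37·3² + 1 = 334, not a perfect square
... continuing the search (or via continued fractions) ...
y = 12: x² = 37·12² + 1 = 5329, x = 73 ✓

Verify: 73² - 37·12² = 5329 - 5328 = 1 ✓

x = 73, y = 12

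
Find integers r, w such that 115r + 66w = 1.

Step 1: Check solvability.
gcd(115, 66) = 1
Since 1 divides 1, solutions exist.

Step 2: Apply extended Euclidean algorithm to find gcd.
We find integers such that 115*x0 + 66*y0 = 1

Step 3: Scale the particular solution.
Multiply by 1/1 = 1:
r = 31, w = -54

Step 4: Verify.
115*(31) + 66*(-54) = 1 = 1 ✓

r = 31, w = -54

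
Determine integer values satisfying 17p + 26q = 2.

Step 1: Check solvability.
gcd(17, 26) = 1
Since 1 divides 2, solutions exist.

Step 2: Apply extended Euclidean algorithm to find gcd.
We find integers such that 17*x0 + 26*y0 = 1

Step 3: Scale the particular solution.
Multiply by 2/1 = 2:
p = -6, q = 4

Step 4: Verify.
17*(-6) + 26*(4) = 2 = 2 ✓

p = -6, q = 4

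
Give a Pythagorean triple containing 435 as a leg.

We need the other leg and hypotenuse such that 435² + x² = c².
Take x = 308, c = 533: 435² + 308² = 189225 + 94864 = 284089 = 533² ✓
Triple: (435, 308, 533)

(435, 308, 533)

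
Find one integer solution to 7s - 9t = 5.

Step 1: Check solvability.
gcd(7, 9) = 1
Since 1 divides 5, solutions exist.

Step 2: Apply extended Euclidean algorithm to find gcd.
We find integers such that 7*x0 + 9*y0 = 1

Step 3: Scale the particular solution.
Multiply by 5/1 = 5:
s = 20, t = 15

Step 4: Verify.
7*(20) - 9*(15) = 5 = 5 ✓

s = 20, t = 15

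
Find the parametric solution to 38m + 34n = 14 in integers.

Step 1: Compute gcd(38, 34) = 2.
Since 2 divides 14, solutions exist.

Step 2: Find a particular solution using extended Euclidean algorithm.
We get m₀ = -56, n₀ = 63.
Check: 38*-56 + 34*63 = 14 = 14 ✓

Step 3: Write the general solution.
m = -56 + (34/2)t = -56 + 17t
n = 63 - (38/2)t = 63 - 19t
for any integer t.

m = -56 + 17t, n = 63 - 19t for integer t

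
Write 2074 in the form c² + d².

We need to find integers c, d > 0 such that c² + d² = 2074.
Trying c = 7: d² = 2074 - 7² = 2074 - 49 = 2025
d = 45
Check: 7² + 45² = 49 + 2025 = 2074 ✓

2074 = 7² + 45²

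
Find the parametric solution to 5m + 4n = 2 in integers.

Step 1: Compute gcd(5, 4) = 1.
Since 1 divides 2, solutions exist.

Step 2: Find a particular solution using extended Euclidean algorithm.
We get m₀ = 2, n₀ = -2.
Check: 5*2 + 4*-2 = 2 = 2 ✓

Step 3: Write the general solution.
m = 2 + (4/1)t = 2 + 4t
n = -2 - (5/1)t = -2 - 5t
for any integer t.

m = 2 + 4t, n = -2 - 5t for integer t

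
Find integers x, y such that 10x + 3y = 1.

Step 1: Check solvability.
gcd(10, 3) = 1
Since 1 divides 1, solutions exist.

Step 2: Apply extended Euclidean algorithm to find gcd.
We find integers such that 10*x0 + 3*y0 = 1

Step 3: Scale the particular solution.
Multiply by 1/1 = 1:
x = 1, y = -3

Step 4: Verify.
10*(1) + 3*(-3) = 1 = 1 ✓

x = 1, y = -3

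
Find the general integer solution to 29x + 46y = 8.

Step 1: Compute gcd(29, 46) = 1.
Since 1 divides 8, solutions exist.

Step 2: Find a particular solution using extended Euclidean algorithm.
We get x₀ = -152, y₀ = 96.
Check: 29*-152 + 46*96 = 8 = 8 ✓

Step 3: Write the general solution.
x = -152 + (46/1)t = -152 + 46t
y = 96 - (29/1)t = 96 - 29t
for any integer t.

x = -152 + 46t, y = 96 - 29t for integer t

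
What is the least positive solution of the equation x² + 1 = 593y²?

We need x² = 593y² - 1. Try successive y:
y = 1: x² = 593·1² - 1 = 592, not a perfect square
y = 2: x² = 593·2² - 1 = 2371, not a perfect square
y = 3: x² = 593·3² - 1 = 5336, not a perfect square
...
y = 24665: x² = 593·24665² - 1 = 360758799424 = 600632² ✓
Check: 600632² - 593·24665² = 360758799424 - 360758799425 = -1 ✓

x = 600632, y = 24665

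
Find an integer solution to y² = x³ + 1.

Try small integer x values and check whether x³ + 1 is a perfect square.
x = 2: x³ + 1 = 2³ + 1 = 8 + 1 = 9
Is 9 a perfect square? 3² = 9 ✓
So (x, y) = (2, -3) is a solution.

x = 2, y = -3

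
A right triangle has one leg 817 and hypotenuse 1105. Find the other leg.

b² = c² - a² = 1221025 - 667489 = 553536
b = 744

744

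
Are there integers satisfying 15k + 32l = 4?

Step 1: Compute gcd(15, 32).
gcd(15, 32) = 1

Step 2: Check divisibility.
Does 1 divide 4? 4 = 1 x 4, so yes.

By the theorem on linear Diophantine equations, 15k + 32l = 4 has integer solutions if and only if gcd(15, 32) divides 4. Since 1 | 4, solutions exist.

Yes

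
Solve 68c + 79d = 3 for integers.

Step 1: Check solvability.
gcd(68, 79) = 1
Since 1 divides 3, solutions exist.

Step 2: Apply extended Euclidean algorithm to find gcd.
We find integers such that 68*x0 + 79*y0 = 1

Step 3: Scale the particular solution.
Multiply by 3/1 = 3:
c = -108, d = 93

Step 4: Verify.
68*(-108) + 79*(93) = 3 = 3 ✓

c = -108, d = 93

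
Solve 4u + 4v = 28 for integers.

Step 1: Check solvability.
gcd(4, 4) = 4
Since 4 divides 28, solutions exist.

Step 2: Apply extended Euclidean algorithm to find gcd.
We find integers such that 4*x0 + 4*y0 = 4

Step 3: Scale the particular solution.
Multiply by 28/4 = 7:
u = 0, v = 7

Step 4: Verify.
4*(0) + 4*(7) = 28 = 28 ✓

u = 0, v = 7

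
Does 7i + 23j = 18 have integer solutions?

Step 1: Compute gcd(7, 23).
gcd(7, 23) = 1

Step 2: Check divisibility.
Does 1 divide 18? 18 = 1 x 18, so yes.

By the theorem on linear Diophantine equations, 7i + 23j = 18 has integer solutions if and only if gcd(7, 23) divides 18. Since 1 | 18, solutions exist.

Yes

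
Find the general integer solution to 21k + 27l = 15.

Step 1: Compute gcd(21, 27) = 3.
Since 3 divides 15, solutions exist.

Step 2: Find a particular solution using extended Euclidean algorithm.
We get k₀ = 20, l₀ = -15.
Check: 21*20 + 27*-15 = 15 = 15 ✓

Step 3: Write the general solution.
k = 20 + (27/3)t = 20 + 9t
l = -15 - (21/3)t = -15 - 7t
for any integer t.

k = 20 + 9t, l = -15 - 7t for integer t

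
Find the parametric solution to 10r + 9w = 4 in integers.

Step 1: Compute gcd(10, 9) = 1.
Since 1 divides 4, solutions exist.

Step 2: Find a particular solution using extended Euclidean algorithm.
We get r₀ = 4, w₀ = -4.
Check: 10*4 + 9*-4 = 4 = 4 ✓

Step 3: Write the general solution.
r = 4 + (9/1)t = 4 + 9t
w = -4 - (10/1)t = -4 - 10t
for any integer t.

r = 4 + 9t, w = -4 - 10t for integer t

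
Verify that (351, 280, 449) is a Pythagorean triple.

Compute a² + b² = 351² + 280² = 123201 + 78400 = 201601
Compute c² = 449² = 201601
Since 201601 = 201601, confirmed.

Yes, it is a Pythagorean triple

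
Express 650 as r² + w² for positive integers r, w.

We need to find integers r, w > 0 such that r² + w² = 650.
Trying r = 5: w² = 650 - 5² = 650 - 25 = 625
w = 25
Check: 5² + 25² = 25 + 625 = 650 ✓

650 = 5² + 25²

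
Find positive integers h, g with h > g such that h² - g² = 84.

Factor: h² - g² = (h+g)(h-g) = 84.
We need two factors of 84 with the same parity.
Use h+g = 42 and h-g = 2 (product 42·2 = 84).
Adding: 2h = 44, so h = 22.
Subtracting: 2g = 40, so g = 20.
Check: 22² - 20² = 484 - 400 = 84 ✓

h = 22, g = 20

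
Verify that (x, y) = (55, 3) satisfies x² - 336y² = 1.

Compute x² = 55² = 3025
Compute 336y² = 336·3² = 336·9 = 3024
x² - 336y² = 3025 - 3024 = 1
Since this equals 1, (55, 3) is a solution.

Yes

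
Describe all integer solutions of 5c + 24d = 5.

Step 1: Compute gcd(5, 24) = 1.
Since 1 divides 5, solutions exist.

Step 2: Find a particular solution using extended Euclidean algorithm.
We get c₀ = 25, d₀ = -5.
Check: 5*25 + 24*-5 = 5 = 5 ✓

Step 3: Write the general solution.
c = 25 + (24/1)t = 25 + 24t
d = -5 - (5/1)t = -5 - 5t
for any integer t.

c = 25 + 24t, d = -5 - 5t for integer t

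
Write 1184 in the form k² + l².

We need to find integers k, l > 0 such that k² + l² = 1184.
Trying k = 20: l² = 1184 - 20² = 1184 - 400 = 784
l = 28
Check: 20² + 28² = 400 + 784 = 1184 ✓

1184 = 20² + 28²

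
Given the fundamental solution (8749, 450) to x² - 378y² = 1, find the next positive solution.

Solutions to x² - Dy² = 1 are generated by powers of (x₀ + y₀√D).
The next solution satisfies x₁ + y₁√378 = (x₀ + y₀√378)², giving:
x₁ = x₀² + 378y₀² = 8749² + 378·450² = 76545001 + 76545000 = 153090001
y₁ = 2x₀y₀ = 2·8749·450 = 7874100

Verify: 153090001² - 378·7874100² = 23436548406180001 - 23436548406180000 = 1 ✓

x = 153090001, y = 7874100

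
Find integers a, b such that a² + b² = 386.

We need to find integers a, b > 0 such that a² + b² = 386.
Trying a = 5: b² = 386 - 5² = 386 - 25 = 361
b = 19
Check: 5² + 19² = 25 + 361 = 386 ✓

386 = 5² + 19²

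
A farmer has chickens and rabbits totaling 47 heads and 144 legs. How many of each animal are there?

Let c = chickens, r = rabbits.
Heads: c + r = 47
Legs: 2c + 4r = 144
From the first equation, c = 47 - r. Substitute:
2(47 - r) + 4r = 144
94 + 2r = 144
r = (144 - 94)/2 = 25
c = 47 - 25 = 22

Chickens: 22, Rabbits: 25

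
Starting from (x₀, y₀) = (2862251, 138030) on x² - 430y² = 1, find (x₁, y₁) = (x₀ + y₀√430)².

Solutions to x² - Dy² = 1 are generated by powers of (x₀ + y₀√D).
The next solution satisfies x₁ + y₁√430 = (x₀ + y₀√430)², giving:
x₁ = x₀² + 430y₀² = 2862251² + 430·138030² = 8192480787001 + 8192480787000 = 16384961574001
y₁ = 2x₀y₀ = 2·2862251·138030 = 790153011060

Verify: 16384961574001² - 430·790153011060² = 268466965781489327399148001 - 268466965781489327399148000 = 1 ✓

x = 16384961574001, y = 790153011060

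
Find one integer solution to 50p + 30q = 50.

Step 1: Check solvability.
gcd(50, 30) = 10
Since 10 divides 50, solutions exist.

Step 2: Apply extended Euclidean algorithm to find gcd.
We find integers such that 50*x0 + 30*y0 = 10

Step 3: Scale the particular solution.
Multiply by 50/10 = 5:
p = -5, q = 10

Step 4: Verify.
50*(-5) + 30*(10) = 50 = 50 ✓

p = -5, q = 10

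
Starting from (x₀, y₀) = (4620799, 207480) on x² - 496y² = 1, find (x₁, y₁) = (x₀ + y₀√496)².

Solutions to x² - Dy² = 1 are generated by powers of (x₀ + y₀√D).
The next solution satisfies x₁ + y₁√496 = (x₀ + y₀√496)², giving:
x₁ = x₀² + 496y₀² = 4620799² + 496·207480² = 21351783398401 + 21351783398400 = 42703566796801
y₁ = 2x₀y₀ = 2·4620799·207480 = 1917446753040

Verify: 42703566796801² - 496·1917446753040² = 1823594617168844819623833601 - 1823594617168844819623833600 = 1 ✓

x = 42703566796801, y = 1917446753040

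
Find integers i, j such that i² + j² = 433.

We need to find integers i, j > 0 such that i² + j² = 433.
Trying i = 12: j² = 433 - 12² = 433 - 144 = 289
j = 17
Check: 12² + 17² = 144 + 289 = 433 ✓

433 = 12² + 17²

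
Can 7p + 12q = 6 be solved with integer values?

Step 1: Compute gcd(7, 12).
gcd(7, 12) = 1

Step 2: Check divisibility.
Does 1 divide 6? 6 = 1 x 6, so yes.

By the theorem on linear Diophantine equations, 7p + 12q = 6 has integer solutions if and only if gcd(7, 12) divides 6. Since 1 | 6, solutions exist.

Yes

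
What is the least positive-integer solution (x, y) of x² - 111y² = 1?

We seek the smallest positive integers (x, y) with x² - 111y² = 1, i.e., x² = 111y² + 1.
Try successive y values:
y = 1: x² = 111·1² + 1 = 112, not a perfect square
y = 2: x² = 111·2² + 1 = 445, not a perfect square
y = 3: x² = 111·3² + 1 = 1000, not a perfect square
... continuing the search (or via continued fractions) ...
y = 28: x² = 111·28² + 1 = 87025, x = 295 ✓

Verify: 295² - 111·28² = 87025 - 87024 = 1 ✓

x = 295, y = 28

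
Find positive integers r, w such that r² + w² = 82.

Search for r with 82 - r² a perfect square.
r = 1: 82 - 1² = 82 - 1 = 81 = 9² ✓
So r = 1, w = 9.

r = 1, w = 9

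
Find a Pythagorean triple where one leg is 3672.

We need the other leg and hypotenuse such that 3672² + x² = c².
Take x = 210, c = 3678: 3672² + 210² = 13483584 + 44100 = 13527684 = 3678² ✓
Triple: (210, 3672, 3678)

(210, 3672, 3678)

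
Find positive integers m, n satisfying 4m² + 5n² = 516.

Try small values of m and check whether (516 - 4m²)/5 is a perfect square.
m = 2: 4·2² = 16, so 5n² = 516 - 16 = 500, giving n² = 100, n = 10.
Check: 4·2² + 5·10² = 16 + 500 = 516 ✓

m = 2, n = 10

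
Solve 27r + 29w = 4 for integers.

Step 1: Check solvability.
gcd(27, 29) = 1
Since 1 divides 4, solutions exist.

Step 2: Apply extended Euclidean algorithm to find gcd.
We find integers such that 27*x0 + 29*y0 = 1

Step 3: Scale the particular solution.
Multiply by 4/1 = 4:
r = 56, w = -52

Step 4: Verify.
27*(56) + 29*(-52) = 4 = 4 ✓

r = 56, w = -52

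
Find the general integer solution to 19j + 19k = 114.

Step 1: Compute gcd(19, 19) = 19.
Since 19 divides 114, solutions exist.

Step 2: Find a particular solution using extended Euclidean algorithm.
We get j₀ = 0, k₀ = 6.
Check: 19*0 + 19*6 = 114 = 114 ✓

Step 3: Write the general solution.
j = 0 + (19/19)t = 0 + 1t
k = 6 - (19/19)t = 6 - 1t
for any integer t.

j = 0 + 1t, k = 6 - 1t for integer t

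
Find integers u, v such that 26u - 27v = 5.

Step 1: Check solvability.
gcd(26, 27) = 1
Since 1 divides 5, solutions exist.

Step 2: Apply extended Euclidean algorithm to find gcd.
We find integers such that 26*x0 + 27*y0 = 1

Step 3: Scale the particular solution.
Multiply by 5/1 = 5:
u = -5, v = -5

Step 4: Verify.
26*(-5) - 27*(-5) = 5 = 5 ✓

u = -5, v = -5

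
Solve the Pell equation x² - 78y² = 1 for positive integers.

We seek the smallest positive integers (x, y) with x² - 78y² = 1, i.e., x² = 78y² + 1.
Try successive y values:
y = 1: x² = 78·1² + 1 = 79, not a perfect square
y = 2: x² = 78·2² + 1 = 313, not a perfect square
y = 3: x² = 78·3² + 1 = 703, not a perfect square
... continuing the search (or via continued fractions) ...
y = 6: x² = 78·6² + 1 = 2809, x = 53 ✓

Verify: 53² - 78·6² = 2809 - 2808 = 1 ✓

x = 53, y = 6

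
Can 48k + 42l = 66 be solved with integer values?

Step 1: Compute gcd(48, 42).
gcd(48, 42) = 6

Step 2: Check divisibility.
Does 6 divide 66? 66 = 6 x 11, so yes.

By the theorem on linear Diophantine equations, 48k + 42l = 66 has integer solutions if and only if gcd(48, 42) divides 66. Since 6 | 66, solutions exist.

Yes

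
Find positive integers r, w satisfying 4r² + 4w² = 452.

Try small values of r and check whether (452 - 4r²)/4 is a perfect square.
r = 7: 4·7² = 196, so 4w² = 452 - 196 = 256, giving w² = 64, w = 8.
Check: 4·7² + 4·8² = 196 + 256 = 452 ✓

r = 7, w = 8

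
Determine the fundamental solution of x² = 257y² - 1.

We need x² = 257y² - 1. Try successive y:
y = 1: x² = 257·1² - 1 = 256 = 16² ✓
Check: 16² - 257·1² = 256 - 257 = -1 ✓

x = 16, y = 1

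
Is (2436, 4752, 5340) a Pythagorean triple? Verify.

Compute a² + b² = 2436² + 4752² = 5934096 + 22581504 = 28515600
Compute c² = 5340² = 28515600
Since 28515600 = 28515600, confirmed.

Yes, it is a Pythagorean triple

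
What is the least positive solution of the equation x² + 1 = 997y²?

We need x² = 997y² - 1. Try successive y:
y = 1: x² = 997·1² - 1 = 996, not a perfect square
y = 2: x² = 997·2² - 1 = 3987, not a perfect square
y = 3: x² = 997·3² - 1 = 8972, not a perfect square
...
y = 2689: x² = 997·2689² - 1 = 7209028836 = 84906² ✓
Check: 84906² - 997·2689² = 7209028836 - 7209028837 = -1 ✓

x = 84906, y = 2689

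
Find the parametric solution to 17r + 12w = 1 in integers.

Step 1: Compute gcd(17, 12) = 1.
Since 1 divides 1, solutions exist.

Step 2: Find a particular solution using extended Euclidean algorithm.
We get r₀ = 5, w₀ = -7.
Check: 17*5 + 12*-7 = 1 = 1 ✓

Step 3: Write the general solution.
r = 5 + (12/1)t = 5 + 12t
w = -7 - (17/1)t = -7 - 17t
for any integer t.

r = 5 + 12t, w = -7 - 17t for integer t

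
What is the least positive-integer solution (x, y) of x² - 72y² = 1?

We seek the smallest positive integers (x, y) with x² - 72y² = 1, i.e., x² = 72y² + 1.
Try successive y values:
y = 1: x² = 72·1² + 1 = 73, not a perfect square
y = 2: x² = 72·2² + 1 = 289, x = 17 ✓

Verify: 17² - 72·2² = 289 - 288 = 1 ✓

x = 17, y = 2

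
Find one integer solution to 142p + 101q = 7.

Step 1: Check solvability.
gcd(142, 101) = 1
Since 1 divides 7, solutions exist.

Step 2: Apply extended Euclidean algorithm to find gcd.
We find integers such that 142*x0 + 101*y0 = 1

Step 3: Scale the particular solution.
Multiply by 7/1 = 7:
p = -224, q = 315

Step 4: Verify.
142*(-224) + 101*(315) = 7 = 7 ✓

p = -224, q = 315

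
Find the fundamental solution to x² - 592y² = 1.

We seek the smallest positive integers (x, y) with x² - 592y² = 1, i.e., x² = 592y² + 1.
Try successive y values:
y = 1: x² = 592·1² + 1 = 593, not a perfect square
y = 2: x² = 592·2² + 1 = 2369, not a perfect square
y = 3: x² = 592·3² + 1 = 5329, x = 73 ✓

Verify: 73² - 592·3² = 5329 - 5328 = 1 ✓

x = 73, y = 3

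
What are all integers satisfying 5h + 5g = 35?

Step 1: Compute gcd(5, 5) = 5.
Since 5 divides 35, solutions exist.

Step 2: Find a particular solution using extended Euclidean algorithm.
We get h₀ = 0, g₀ = 7.
Check: 5*0 + 5*7 = 35 = 35 ✓

Step 3: Write the general solution.
h = 0 + (5/5)t = 0 + 1t
g = 7 - (5/5)t = 7 - 1t
for any integer t.

h = 0 + 1t, g = 7 - 1t for integer t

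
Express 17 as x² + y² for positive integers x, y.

We need to find integers x, y > 0 such that x² + y² = 17.
Trying x = 1: y² = 17 - 1² = 17 - 1 = 16
y = 4
Check: 1² + 4² = 1 + 16 = 17 ✓

17 = 1² + 4²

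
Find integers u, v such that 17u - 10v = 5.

Step 1: Check solvability.
gcd(17, 10) = 1
Since 1 divides 5, solutions exist.

Step 2: Apply extended Euclidean algorithm to find gcd.
We find integers such that 17*x0 + 10*y0 = 1

Step 3: Scale the particular solution.
Multiply by 5/1 = 5:
u = 15, v = 25

Step 4: Verify.
17*(15) - 10*(25) = 5 = 5 ✓

u = 15, v = 25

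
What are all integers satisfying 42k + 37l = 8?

Step 1: Compute gcd(42, 37) = 1.
Since 1 divides 8, solutions exist.

Step 2: Find a particular solution using extended Euclidean algorithm.
We get k₀ = 120, l₀ = -136.
Check: 42*120 + 37*-136 = 8 = 8 ✓

Step 3: Write the general solution.
k = 120 + (37/1)t = 120 + 37t
l = -136 - (42/1)t = -136 - 42t
for any integer t.

k = 120 + 37t, l = -136 - 42t for integer t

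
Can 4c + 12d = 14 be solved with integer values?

Step 1: Compute gcd(4, 12).
gcd(4, 12) = 4

Step 2: Check divisibility.
Does 4 divide 14? 14 = 4 x 3 + 2, so no.

By the theorem on linear Diophantine equations, 4c + 12d = 14 has integer solutions if and only if gcd(4, 12) divides 14. Since 4 does not divide 14, no solutions exist.

No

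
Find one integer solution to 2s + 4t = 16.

Step 1: Check solvability.
gcd(2, 4) = 2
Since 2 divides 16, solutions exist.

Step 2: Apply extended Euclidean algorithm to find gcd.
We find integers such that 2*x0 + 4*y0 = 2

Step 3: Scale the particular solution.
Multiply by 16/2 = 8:
s = 8, t = 0

Step 4: Verify.
2*(8) + 4*(0) = 16 = 16 ✓

s = 8, t = 0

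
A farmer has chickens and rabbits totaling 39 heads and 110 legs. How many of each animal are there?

Let c = chickens, r = rabbits.
Heads: c + r = 39
Legs: 2c + 4r = 110
From the first equation, c = 39 - r. Substitute:
2(39 - r) + 4r = 110
78 + 2r = 110
r = (110 - 78)/2 = 16
c = 39 - 16 = 23

Chickens: 23, Rabbits: 16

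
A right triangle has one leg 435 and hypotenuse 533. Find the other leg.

b² = c² - a² = 284089 - 189225 = 94864
b = 308

308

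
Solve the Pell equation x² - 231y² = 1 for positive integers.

We seek the smallest positive integers (x, y) with x² - 231y² = 1, i.e., x² = 231y² + 1.
Try successive y values:
y = 1: x² = 231·1² + 1 = 232, not a perfect square
y = 2: x² = 231·2² + 1 = 925, not a perfect square
y = 3: x² = 231·3² + 1 = 2080, not a perfect square
... continuing the search (or via continued fractions) ...
y = 5: x² = 231·5² + 1 = 5776, x = 76 ✓

Verify: 76² - 231·5² = 5776 - 5775 = 1 ✓

x = 76, y = 5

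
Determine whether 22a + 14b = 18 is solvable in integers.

Step 1: Compute gcd(22, 14).
gcd(22, 14) = 2

Step 2: Check divisibility.
Does 2 divide 18? 18 = 2 x 9, so yes.

By the theorem on linear Diophantine equations, 22a + 14b = 18 has integer solutions if and only if gcd(22, 14) divides 18. Since 2 | 18, solutions exist.

Yes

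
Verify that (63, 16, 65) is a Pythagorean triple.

Compute a² + b² = 63² + 16² = 3969 + 256 = 4225
Compute c² = 65² = 4225
Since 4225 = 4225, confirmed.

Yes, it is a Pythagorean triple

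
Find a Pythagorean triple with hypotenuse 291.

We need a² + b² = 291² = 84681.
Trying: 195² + 216² = 38025 + 46656 = 84681 ✓

(195, 216, 291)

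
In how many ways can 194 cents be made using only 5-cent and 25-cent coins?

We need non-negative integers (x, y) with 5x + 25y = 194.
For each x from 0 to 38, check if (194 - 5x) is a non-negative multiple of 25.
Solutions (x, y): none
Count: 0

0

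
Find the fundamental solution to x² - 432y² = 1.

We seek the smallest positive integers (x, y) with x² - 432y² = 1, i.e., x² = 432y² + 1.
Try successive y values:
y = 1: x² = 432·1² + 1 = 433, not a perfect square
y = 2: x² = 432·2² + 1 = 1729, not a perfect square
y = 3: x² = 432·3² + 1 = 3889, not a perfect square
... continuing the search (or via continued fractions) ...
y = 65: x² = 432·65² + 1 = 1825201, x = 1351 ✓

Verify: 1351² - 432·65² = 1825201 - 1825200 = 1 ✓

x = 1351, y = 65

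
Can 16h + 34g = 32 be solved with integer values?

Step 1: Compute gcd(16, 34).
gcd(16, 34) = 2

Step 2: Check divisibility.
Does 2 divide 32? 32 = 2 x 16, so yes.

By the theorem on linear Diophantine equations, 16h + 34g = 32 has integer solutions if and only if gcd(16, 34) divides 32. Since 2 | 32, solutions exist.

Yes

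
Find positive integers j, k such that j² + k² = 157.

Search for j with 157 - j² a perfect square.
j = 6: 157 - 6² = 157 - 36 = 121 = 11² ✓
So j = 6, k = 11.

j = 6, k = 11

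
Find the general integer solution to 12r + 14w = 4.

Step 1: Compute gcd(12, 14) = 2.
Since 2 divides 4, solutions exist.

Step 2: Find a particular solution using extended Euclidean algorithm.
We get r₀ = -2, w₀ = 2.
Check: 12*-2 + 14*2 = 4 = 4 ✓

Step 3: Write the general solution.
r = -2 + (14/2)t = -2 + 7t
w = 2 - (12/2)t = 2 - 6t
for any integer t.

r = -2 + 7t, w = 2 - 6t for integer t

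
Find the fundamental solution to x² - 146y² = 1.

We seek the smallest positive integers (x, y) with x² - 146y² = 1, i.e., x² = 146y² + 1.
Try successive y values:
y = 1: x² = 146·1² + 1 = 147, not a perfect square
y = 2: x² = 146·2² + 1 = 585, not a perfect square
y = 3: x² = 146·3² + 1 = 1315, not a perfect square
... continuing the search (or via continued fractions) ...
y = 12: x² = 146·12² + 1 = 21025, x = 145 ✓

Verify: 145² - 146·12² = 21025 - 21024 = 1 ✓

x = 145, y = 12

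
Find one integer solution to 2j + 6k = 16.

Step 1: Check solvability.
gcd(2, 6) = 2
Since 2 divides 16, solutions exist.

Step 2: Apply extended Euclidean algorithm to find gcd.
We find integers such that 2*x0 + 6*y0 = 2

Step 3: Scale the particular solution.
Multiply by 16/2 = 8:
j = 8, k = 0

Step 4: Verify.
2*(8) + 6*(0) = 16 = 16 ✓

j = 8, k = 0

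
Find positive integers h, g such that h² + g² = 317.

Search for h with 317 - h² a perfect square.
h = 11: 317 - 11² = 317 - 121 = 196 = 14² ✓
So h = 11, g = 14.

h = 11, g = 14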